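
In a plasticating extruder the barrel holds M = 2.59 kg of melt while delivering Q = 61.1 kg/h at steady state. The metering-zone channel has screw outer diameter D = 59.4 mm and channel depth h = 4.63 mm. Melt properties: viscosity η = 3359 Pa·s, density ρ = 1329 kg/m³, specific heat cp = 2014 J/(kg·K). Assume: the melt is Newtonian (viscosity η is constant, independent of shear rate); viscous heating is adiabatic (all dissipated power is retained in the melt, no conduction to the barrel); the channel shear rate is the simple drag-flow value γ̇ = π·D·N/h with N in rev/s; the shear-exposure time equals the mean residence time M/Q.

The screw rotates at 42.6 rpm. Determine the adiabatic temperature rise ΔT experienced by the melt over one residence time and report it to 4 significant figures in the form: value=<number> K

Q_s = Q / 3600 = 61.1 / 3600 = 0.0169722 kg/s
Mean residence time: t_res = M/Q_s = 2.59 kg / 0.0169722 kg/s = 152.602 s
Geometry in metres: D = 59.4 mm → 0.0594 m, h = 4.63 mm → 0.00463 m; screw speed N = 42.6 rpm = 0.71 rev/s
γ̇ = π·D·N / h = π · 0.0594 · 0.71 / 0.00463 = 28.6163 s⁻¹
Adiabatic rise: ΔT = η γ̇² t_res / (ρ cp) = 3359·(28.6163)²·152.602 / (1329·2014) = 156.825 K

value=156.8 K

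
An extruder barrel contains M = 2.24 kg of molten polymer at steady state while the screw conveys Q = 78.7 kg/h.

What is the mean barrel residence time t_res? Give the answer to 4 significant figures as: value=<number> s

value=102.5 s

Convert throughput: Q = 78.7 kg/h = 78.7/3600 = 0.0218611 kg/s
Mean residence time: t_res = M/Q_s = 2.24 kg / 0.0218611 kg/s = 102.465 s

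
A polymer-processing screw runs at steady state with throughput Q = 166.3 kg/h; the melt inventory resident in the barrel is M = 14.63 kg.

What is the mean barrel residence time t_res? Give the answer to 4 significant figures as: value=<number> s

Q_s = Q / 3600 = 166.3 / 3600 = 0.0461944 kg/s
Mean residence time: t_res = M/Q_s = 14.63 kg / 0.0461944 kg/s = 316.705 s

value=316.7 s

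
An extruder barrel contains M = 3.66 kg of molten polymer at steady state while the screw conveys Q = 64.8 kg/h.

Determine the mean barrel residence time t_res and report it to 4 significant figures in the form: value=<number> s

value=203.3 s

Q_s = Q / 3600 = 64.8 / 3600 = 0.018 kg/s
t_res = M / Q_s = 3.66 ÷ 0.018 = 203.333 s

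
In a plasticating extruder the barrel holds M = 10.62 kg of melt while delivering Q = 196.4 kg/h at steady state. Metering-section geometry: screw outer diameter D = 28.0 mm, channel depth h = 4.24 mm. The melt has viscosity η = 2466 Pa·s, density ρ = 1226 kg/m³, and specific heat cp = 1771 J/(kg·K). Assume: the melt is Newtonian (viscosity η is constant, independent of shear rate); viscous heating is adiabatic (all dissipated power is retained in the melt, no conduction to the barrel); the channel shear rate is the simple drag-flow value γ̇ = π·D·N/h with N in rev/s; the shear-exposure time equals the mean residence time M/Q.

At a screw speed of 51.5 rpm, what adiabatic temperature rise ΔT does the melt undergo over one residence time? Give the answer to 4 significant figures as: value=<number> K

Convert throughput: Q = 196.4 kg/h = 196.4/3600 = 0.0545556 kg/s
t_res = M / Q_s = 10.62 ÷ 0.0545556 = 194.664 s
Geometry in metres: D = 28.0 mm → 0.028 m, h = 4.24 mm → 0.00424 m; screw speed N = 51.5 rpm = 0.858333 rev/s
γ̇ = π D N / h = (π)(0.028)(0.858333) / 0.00424 = 17.8073 s⁻¹
Adiabatic rise: ΔT = η γ̇² t_res / (ρ cp) = 2466·(17.8073)²·194.664 / (1226·1771) = 70.1077 K

value=70.11 K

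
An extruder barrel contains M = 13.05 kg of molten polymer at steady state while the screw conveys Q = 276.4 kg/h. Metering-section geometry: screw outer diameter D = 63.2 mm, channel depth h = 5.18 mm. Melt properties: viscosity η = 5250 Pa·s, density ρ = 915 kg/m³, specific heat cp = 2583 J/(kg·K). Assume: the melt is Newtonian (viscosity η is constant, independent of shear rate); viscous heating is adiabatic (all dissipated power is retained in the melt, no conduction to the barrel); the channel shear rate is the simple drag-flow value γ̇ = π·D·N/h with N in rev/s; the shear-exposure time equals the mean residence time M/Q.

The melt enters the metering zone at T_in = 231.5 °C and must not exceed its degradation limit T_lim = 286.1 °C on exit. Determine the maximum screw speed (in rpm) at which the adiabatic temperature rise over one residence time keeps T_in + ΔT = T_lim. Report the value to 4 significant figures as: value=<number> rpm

Q_s = Q / 3600 = 276.4 / 3600 = 0.0767778 kg/s
t_res = M / Q_s = 13.05 / 0.0767778 = 169.971 s
D = 63.2 mm = 0.0632 m;  h = 5.18 mm = 0.00518 m
Allowable rise: ΔT_a = T_lim − T_in = 286.1 − 231.5 = 54.6 K
γ̇_max² = ΔT_a·ρ·cp / (η·t_res) = [54.6 × 915 × 2583] / [5250 × 169.971] = 144.612 s⁻²
Take the square root: γ̇_max = √(144.612) = 12.0255 s⁻¹
Solve γ̇ = πDN/h for N: N_max = γ̇_max·h/(π·D) = 12.0255 × 0.00518 / (π × 0.0632) = 0.313736 rev/s = 18.8242 rpm

value=18.82 rpm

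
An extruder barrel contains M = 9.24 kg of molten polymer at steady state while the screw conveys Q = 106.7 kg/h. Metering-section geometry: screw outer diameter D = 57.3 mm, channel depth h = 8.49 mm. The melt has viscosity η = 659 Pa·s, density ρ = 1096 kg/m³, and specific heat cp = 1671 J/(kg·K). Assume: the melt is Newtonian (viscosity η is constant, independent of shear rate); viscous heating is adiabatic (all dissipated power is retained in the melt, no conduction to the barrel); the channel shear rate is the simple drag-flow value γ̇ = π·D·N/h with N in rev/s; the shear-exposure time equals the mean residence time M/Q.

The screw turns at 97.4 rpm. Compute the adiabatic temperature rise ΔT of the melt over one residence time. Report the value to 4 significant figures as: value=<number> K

value=132.9 K

Convert throughput: Q = 106.7 kg/h = 106.7/3600 = 0.0296389 kg/s
t_res = M / Q_s = 9.24 ÷ 0.0296389 = 311.753 s
D = 57.3 mm = 0.0573 m;  h = 8.49 mm = 0.00849 m;  N = 97.4 rpm / 60 = 1.62333 rev/s
γ̇ = π D N / h = (π)(0.0573)(1.62333) / 0.00849 = 34.4195 s⁻¹
ΔT = η·γ̇²·t_res/(ρ·cp) = [659 × 34.4195² × 311.753] / [1096 × 1671] = 132.898 K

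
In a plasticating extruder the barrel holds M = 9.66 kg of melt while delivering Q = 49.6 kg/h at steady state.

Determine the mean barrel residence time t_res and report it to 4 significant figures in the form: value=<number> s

value=701.1 s

Throughput in SI: Q_s = 49.6 kg/h ÷ 3600 s/h = 0.0137778 kg/s
t_res = M / Q_s = 9.66 ÷ 0.0137778 = 701.129 s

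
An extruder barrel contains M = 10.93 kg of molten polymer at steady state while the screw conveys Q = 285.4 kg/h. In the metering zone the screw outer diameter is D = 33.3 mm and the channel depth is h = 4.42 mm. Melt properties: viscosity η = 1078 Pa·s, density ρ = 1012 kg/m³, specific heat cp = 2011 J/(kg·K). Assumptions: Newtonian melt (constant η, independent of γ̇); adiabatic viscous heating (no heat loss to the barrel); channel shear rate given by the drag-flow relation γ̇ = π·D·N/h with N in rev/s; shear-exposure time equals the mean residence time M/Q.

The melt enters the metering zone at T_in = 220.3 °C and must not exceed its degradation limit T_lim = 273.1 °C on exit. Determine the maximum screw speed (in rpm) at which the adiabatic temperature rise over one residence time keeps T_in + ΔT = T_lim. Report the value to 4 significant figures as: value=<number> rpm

Convert throughput: Q = 285.4 kg/h = 285.4/3600 = 0.0792778 kg/s
t_res = M / Q_s = 10.93 / 0.0792778 = 137.87 s
D = 33.3 mm = 0.0333 m;  h = 4.42 mm = 0.00442 m
ΔT_a = T_lim − T_in = 273.1 − 220.3 = 52.8 K
γ̇_max² = ΔT_a·ρ·cp/(η·t_res) = 52.8·1012·2011/(1078·137.87) = 723.001 s⁻²
γ̇_max = sqrt(723.001) = 26.8887 s⁻¹
N_max = γ̇_max·h / (π·D) = 26.8887 · 0.00442 / (π · 0.0333) = 1.13605 rev/s = 68.163 rpm

value=68.16 rpm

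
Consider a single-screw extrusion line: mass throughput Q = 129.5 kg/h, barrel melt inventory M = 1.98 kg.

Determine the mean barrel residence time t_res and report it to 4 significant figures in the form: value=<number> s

Q_s = Q / 3600 = 129.5 / 3600 = 0.0359722 kg/s
t_res = M / Q_s = 1.98 / 0.0359722 = 55.0425 s

value=55.04 s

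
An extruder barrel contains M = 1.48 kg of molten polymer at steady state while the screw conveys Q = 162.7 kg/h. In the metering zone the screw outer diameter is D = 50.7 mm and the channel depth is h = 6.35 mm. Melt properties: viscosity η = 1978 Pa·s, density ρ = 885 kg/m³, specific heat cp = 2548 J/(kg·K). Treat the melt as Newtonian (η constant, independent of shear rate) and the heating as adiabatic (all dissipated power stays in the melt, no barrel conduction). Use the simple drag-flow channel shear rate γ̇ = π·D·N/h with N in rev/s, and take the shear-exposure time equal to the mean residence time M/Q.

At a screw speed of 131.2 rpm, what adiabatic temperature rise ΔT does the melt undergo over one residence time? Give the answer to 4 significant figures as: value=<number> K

Throughput in SI: Q_s = 162.7 kg/h ÷ 3600 s/h = 0.0451944 kg/s
t_res = M / Q_s = 1.48 / 0.0451944 = 32.7474 s
Geometry in metres: D = 50.7 mm → 0.0507 m, h = 6.35 mm → 0.00635 m; screw speed N = 131.2 rpm = 2.18667 rev/s
γ̇ = π D N / h = (π)(0.0507)(2.18667) / 0.00635 = 54.8487 s⁻¹
ΔT = η·γ̇²·t_res/(ρ·cp) = [1978 × 54.8487² × 32.7474] / [885 × 2548] = 86.4159 K

value=86.42 K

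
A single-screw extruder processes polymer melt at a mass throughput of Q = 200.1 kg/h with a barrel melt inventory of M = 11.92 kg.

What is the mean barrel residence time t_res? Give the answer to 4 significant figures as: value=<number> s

value=214.5 s

Convert throughput: Q = 200.1 kg/h = 200.1/3600 = 0.0555833 kg/s
t_res = M / Q_s = 11.92 ÷ 0.0555833 = 214.453 s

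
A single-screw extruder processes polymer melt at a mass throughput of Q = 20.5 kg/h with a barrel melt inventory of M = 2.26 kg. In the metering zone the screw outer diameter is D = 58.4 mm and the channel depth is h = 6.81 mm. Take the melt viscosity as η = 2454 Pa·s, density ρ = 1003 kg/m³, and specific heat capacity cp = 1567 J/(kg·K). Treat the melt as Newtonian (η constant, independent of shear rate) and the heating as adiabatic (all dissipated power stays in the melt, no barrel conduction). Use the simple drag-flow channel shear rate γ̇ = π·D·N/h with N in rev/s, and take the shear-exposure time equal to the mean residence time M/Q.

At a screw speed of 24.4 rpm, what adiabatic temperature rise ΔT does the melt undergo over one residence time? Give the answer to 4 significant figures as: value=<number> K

value=74.38 K

Convert throughput: Q = 20.5 kg/h = 20.5/3600 = 0.00569444 kg/s
t_res = M / Q_s = 2.26 / 0.00569444 = 396.878 s
Convert to SI: D = 0.0584 m, h = 0.00681 m, N = 24.4/60 = 0.406667 rev/s
Shear rate: γ̇ = πDN/h = π·0.0584·0.406667/0.00681 = 10.9561 s⁻¹
ΔT = η·γ̇²·t_res/(ρ·cp) = [2454 × 10.9561² × 396.878] / [1003 × 1567] = 74.3824 K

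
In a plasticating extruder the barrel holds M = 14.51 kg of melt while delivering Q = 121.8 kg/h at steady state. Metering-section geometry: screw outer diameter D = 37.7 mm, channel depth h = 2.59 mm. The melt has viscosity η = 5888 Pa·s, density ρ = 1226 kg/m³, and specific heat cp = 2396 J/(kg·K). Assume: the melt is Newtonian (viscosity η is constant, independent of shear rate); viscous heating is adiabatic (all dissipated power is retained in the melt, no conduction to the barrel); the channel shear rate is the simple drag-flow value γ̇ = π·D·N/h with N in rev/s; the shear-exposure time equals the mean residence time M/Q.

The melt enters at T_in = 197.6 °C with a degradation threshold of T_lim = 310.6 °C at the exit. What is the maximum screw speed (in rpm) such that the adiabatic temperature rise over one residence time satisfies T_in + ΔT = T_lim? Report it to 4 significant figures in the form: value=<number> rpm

Q_s = Q / 3600 = 121.8 / 3600 = 0.0338333 kg/s
t_res = M / Q_s = 14.51 / 0.0338333 = 428.867 s
Geometry in SI: D = 37.7 mm → 0.0377 m, h = 2.59 mm → 0.00259 m
ΔT_a = T_lim − T_in = 310.6 °C − 197.6 °C = 113 K
γ̇_max² = ΔT_a·ρ·cp / (η·t_res) = [113 × 1226 × 2396] / [5888 × 428.867] = 131.451 s⁻²
γ̇_max = sqrt(131.451) = 11.4652 s⁻¹
Solve γ̇ = πDN/h for N: N_max = γ̇_max·h/(π·D) = 11.4652 × 0.00259 / (π × 0.0377) = 0.250721 rev/s = 15.0433 rpm

value=15.04 rpm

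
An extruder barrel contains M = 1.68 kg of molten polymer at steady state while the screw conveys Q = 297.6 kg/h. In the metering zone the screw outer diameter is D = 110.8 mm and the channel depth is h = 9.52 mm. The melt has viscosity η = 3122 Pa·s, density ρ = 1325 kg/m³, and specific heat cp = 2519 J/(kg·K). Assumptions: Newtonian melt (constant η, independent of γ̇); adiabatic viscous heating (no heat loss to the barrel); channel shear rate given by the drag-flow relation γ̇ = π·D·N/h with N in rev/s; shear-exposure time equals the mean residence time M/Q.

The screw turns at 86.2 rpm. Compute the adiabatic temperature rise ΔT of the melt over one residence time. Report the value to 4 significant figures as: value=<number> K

value=52.45 K

Q_s = Q / 3600 = 297.6 / 3600 = 0.0826667 kg/s
t_res = M / Q_s = 1.68 ÷ 0.0826667 = 20.3226 s
Convert to SI: D = 0.1108 m, h = 0.00952 m, N = 86.2/60 = 1.43667 rev/s
γ̇ = π D N / h = (π)(0.1108)(1.43667) / 0.00952 = 52.5302 s⁻¹
ΔT = η·γ̇²·t_res/(ρ·cp) = [3122 × 52.5302² × 20.3226] / [1325 × 2519] = 52.4548 K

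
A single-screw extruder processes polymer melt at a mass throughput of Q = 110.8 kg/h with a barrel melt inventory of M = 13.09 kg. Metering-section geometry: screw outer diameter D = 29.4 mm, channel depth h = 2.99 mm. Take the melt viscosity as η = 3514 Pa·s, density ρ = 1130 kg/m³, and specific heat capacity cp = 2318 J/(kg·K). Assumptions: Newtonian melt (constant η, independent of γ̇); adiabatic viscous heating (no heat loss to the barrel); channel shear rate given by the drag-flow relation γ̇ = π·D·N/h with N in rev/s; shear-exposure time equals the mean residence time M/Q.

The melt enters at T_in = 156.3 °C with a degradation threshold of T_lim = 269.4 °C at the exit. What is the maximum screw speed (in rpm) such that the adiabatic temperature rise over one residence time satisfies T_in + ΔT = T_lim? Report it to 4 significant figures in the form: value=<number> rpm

value=27.35 rpm

Throughput in SI: Q_s = 110.8 kg/h ÷ 3600 s/h = 0.0307778 kg/s
t_res = M / Q_s = 13.09 / 0.0307778 = 425.307 s
D = 29.4 mm = 0.0294 m;  h = 2.99 mm = 0.00299 m
ΔT_a = T_lim − T_in = 269.4 − 156.3 = 113.1 K
Invert ΔT = ηγ̇²t_res/(ρcp) for γ̇: γ̇_max² = ΔT_a ρ cp / (η t_res) = 113.1·1130·2318 / (3514·425.307) = 198.221 s⁻²
γ̇_max = √198.221 = 14.0791 s⁻¹
N_max = γ̇_max·h / (π·D) = 14.0791 · 0.00299 / (π · 0.0294) = 0.455774 rev/s = 27.3464 rpm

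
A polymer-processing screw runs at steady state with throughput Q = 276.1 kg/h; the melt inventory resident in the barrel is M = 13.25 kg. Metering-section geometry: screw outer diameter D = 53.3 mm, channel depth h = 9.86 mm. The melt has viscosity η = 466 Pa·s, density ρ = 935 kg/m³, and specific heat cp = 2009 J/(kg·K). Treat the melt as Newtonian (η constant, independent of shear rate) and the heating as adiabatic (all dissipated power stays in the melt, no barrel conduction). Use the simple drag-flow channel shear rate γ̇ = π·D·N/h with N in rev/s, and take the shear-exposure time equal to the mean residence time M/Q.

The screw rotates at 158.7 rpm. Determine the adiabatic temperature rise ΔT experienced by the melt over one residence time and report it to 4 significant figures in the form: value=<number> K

Q_s = Q / 3600 = 276.1 / 3600 = 0.0766944 kg/s
t_res = M / Q_s = 13.25 / 0.0766944 = 172.763 s
Geometry in metres: D = 53.3 mm → 0.0533 m, h = 9.86 mm → 0.00986 m; screw speed N = 158.7 rpm = 2.645 rev/s
Shear rate: γ̇ = πDN/h = π·0.0533·2.645/0.00986 = 44.9186 s⁻¹
ΔT = η·γ̇²·t_res / (ρ·cp) = 466 · (44.9186)² · 172.763 / (935 · 2009) = 86.4765 K

value=86.48 K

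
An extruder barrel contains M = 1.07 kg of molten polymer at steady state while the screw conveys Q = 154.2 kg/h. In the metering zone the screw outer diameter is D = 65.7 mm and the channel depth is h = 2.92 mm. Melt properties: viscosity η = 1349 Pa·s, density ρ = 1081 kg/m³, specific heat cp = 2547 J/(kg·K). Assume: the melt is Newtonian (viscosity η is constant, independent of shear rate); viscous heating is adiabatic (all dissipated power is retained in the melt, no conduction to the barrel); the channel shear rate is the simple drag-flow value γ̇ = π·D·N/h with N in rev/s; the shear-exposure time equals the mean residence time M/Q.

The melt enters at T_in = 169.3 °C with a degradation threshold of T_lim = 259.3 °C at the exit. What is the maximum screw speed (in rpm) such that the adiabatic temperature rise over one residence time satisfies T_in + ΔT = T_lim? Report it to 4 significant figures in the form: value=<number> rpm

value=72.79 rpm

Q_s = Q / 3600 = 154.2 / 3600 = 0.0428333 kg/s
t_res = M / Q_s = 1.07 / 0.0428333 = 24.9805 s
Convert to metres: D = 0.0657 m, h = 0.00292 m
ΔT_a = T_lim − T_in = 259.3 − 169.3 = 90 K
γ̇_max² = ΔT_a·ρ·cp / (η·t_res) = [90 × 1081 × 2547] / [1349 × 24.9805] = 7353.32 s⁻²
γ̇_max = √7353.32 = 85.7515 s⁻¹
Solve γ̇ = πDN/h for N: N_max = γ̇_max·h/(π·D) = 85.7515 × 0.00292 / (π × 0.0657) = 1.21314 rev/s = 72.7881 rpm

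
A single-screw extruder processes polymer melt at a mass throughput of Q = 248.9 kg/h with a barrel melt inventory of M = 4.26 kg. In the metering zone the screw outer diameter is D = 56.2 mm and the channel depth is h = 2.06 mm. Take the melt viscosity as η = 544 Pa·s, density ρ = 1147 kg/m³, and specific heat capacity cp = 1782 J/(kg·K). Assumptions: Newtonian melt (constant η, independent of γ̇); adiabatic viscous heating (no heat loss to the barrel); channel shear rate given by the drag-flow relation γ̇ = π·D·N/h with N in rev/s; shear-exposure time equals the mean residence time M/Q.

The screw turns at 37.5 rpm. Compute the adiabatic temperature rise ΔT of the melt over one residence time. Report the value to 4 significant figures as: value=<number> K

Throughput in SI: Q_s = 248.9 kg/h ÷ 3600 s/h = 0.0691389 kg/s
t_res = M / Q_s = 4.26 / 0.0691389 = 61.6151 s
D = 56.2 mm = 0.0562 m;  h = 2.06 mm = 0.00206 m;  N = 37.5 rpm / 60 = 0.625 rev/s
γ̇ = π·D·N / h = π · 0.0562 · 0.625 / 0.00206 = 53.5672 s⁻¹
ΔT = η·γ̇²·t_res / (ρ·cp) = 544 · (53.5672)² · 61.6151 / (1147 · 1782) = 47.0558 K

value=47.06 K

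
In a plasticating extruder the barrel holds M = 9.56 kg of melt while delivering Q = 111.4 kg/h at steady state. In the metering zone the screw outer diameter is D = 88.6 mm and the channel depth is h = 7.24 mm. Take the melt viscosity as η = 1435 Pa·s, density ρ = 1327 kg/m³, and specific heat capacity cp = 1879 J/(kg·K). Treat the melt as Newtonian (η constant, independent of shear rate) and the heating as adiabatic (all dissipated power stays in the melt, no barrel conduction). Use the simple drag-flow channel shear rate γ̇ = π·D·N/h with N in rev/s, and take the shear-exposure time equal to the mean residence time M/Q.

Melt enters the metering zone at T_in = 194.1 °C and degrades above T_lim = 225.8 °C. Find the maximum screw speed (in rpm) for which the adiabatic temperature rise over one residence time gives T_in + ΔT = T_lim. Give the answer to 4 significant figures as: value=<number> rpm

value=20.84 rpm

Convert throughput: Q = 111.4 kg/h = 111.4/3600 = 0.0309444 kg/s
t_res = M / Q_s = 9.56 ÷ 0.0309444 = 308.941 s
D = 88.6 mm = 0.0886 m;  h = 7.24 mm = 0.00724 m
Allowable rise: ΔT_a = T_lim − T_in = 225.8 − 194.1 = 31.7 K
γ̇_max² = ΔT_a·ρ·cp / (η·t_res) = [31.7 × 1327 × 1879] / [1435 × 308.941] = 178.291 s⁻²
γ̇_max = √178.291 = 13.3526 s⁻¹
Solve γ̇ = πDN/h for N: N_max = γ̇_max·h/(π·D) = 13.3526 × 0.00724 / (π × 0.0886) = 0.347312 rev/s = 20.8387 rpm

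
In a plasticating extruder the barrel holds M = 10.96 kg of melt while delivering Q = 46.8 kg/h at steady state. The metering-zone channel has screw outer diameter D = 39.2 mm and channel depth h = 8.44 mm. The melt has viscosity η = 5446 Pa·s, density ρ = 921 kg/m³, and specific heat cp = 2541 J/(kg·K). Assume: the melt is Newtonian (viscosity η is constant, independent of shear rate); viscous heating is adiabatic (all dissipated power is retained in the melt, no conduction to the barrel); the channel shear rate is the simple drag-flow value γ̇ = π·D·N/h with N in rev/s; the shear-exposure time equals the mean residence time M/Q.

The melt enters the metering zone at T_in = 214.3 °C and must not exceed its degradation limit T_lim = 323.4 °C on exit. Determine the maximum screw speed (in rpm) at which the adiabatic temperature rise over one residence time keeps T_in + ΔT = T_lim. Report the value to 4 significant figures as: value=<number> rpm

Q_s = Q / 3600 = 46.8 / 3600 = 0.013 kg/s
Mean residence time: t_res = M/Q_s = 10.96 kg / 0.013 kg/s = 843.077 s
D = 39.2 mm = 0.0392 m;  h = 8.44 mm = 0.00844 m
Allowable rise: ΔT_a = T_lim − T_in = 323.4 − 214.3 = 109.1 K
Invert ΔT = ηγ̇²t_res/(ρcp) for γ̇: γ̇_max² = ΔT_a ρ cp / (η t_res) = 109.1·921·2541 / (5446·843.077) = 55.6089 s⁻²
γ̇_max = sqrt(55.6089) = 7.45714 s⁻¹
Solve γ̇ = πDN/h for N: N_max = γ̇_max·h/(π·D) = 7.45714 × 0.00844 / (π × 0.0392) = 0.511068 rev/s = 30.6641 rpm

value=30.66 rpm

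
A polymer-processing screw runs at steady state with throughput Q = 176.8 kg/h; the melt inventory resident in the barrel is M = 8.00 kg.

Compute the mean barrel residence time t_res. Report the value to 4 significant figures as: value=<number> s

Throughput in SI: Q_s = 176.8 kg/h ÷ 3600 s/h = 0.0491111 kg/s
t_res = M / Q_s = 8.00 ÷ 0.0491111 = 162.896 s

value=162.9 s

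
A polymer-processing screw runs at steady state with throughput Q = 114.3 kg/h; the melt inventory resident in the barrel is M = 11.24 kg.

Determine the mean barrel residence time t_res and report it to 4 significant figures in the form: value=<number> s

Throughput in SI: Q_s = 114.3 kg/h ÷ 3600 s/h = 0.03175 kg/s
t_res = M / Q_s = 11.24 ÷ 0.03175 = 354.016 s

value=354.0 s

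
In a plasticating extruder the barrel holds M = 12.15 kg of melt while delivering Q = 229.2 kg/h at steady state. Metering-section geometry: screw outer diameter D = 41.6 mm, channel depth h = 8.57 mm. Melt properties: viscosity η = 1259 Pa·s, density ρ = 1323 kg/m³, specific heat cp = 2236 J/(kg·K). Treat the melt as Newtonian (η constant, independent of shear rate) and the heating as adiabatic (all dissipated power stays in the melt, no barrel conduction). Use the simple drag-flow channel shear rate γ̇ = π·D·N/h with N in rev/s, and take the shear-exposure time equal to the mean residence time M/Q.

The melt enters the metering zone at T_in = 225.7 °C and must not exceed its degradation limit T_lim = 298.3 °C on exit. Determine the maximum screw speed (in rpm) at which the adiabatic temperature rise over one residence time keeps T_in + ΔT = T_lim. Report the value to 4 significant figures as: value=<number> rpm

value=117.6 rpm

Convert throughput: Q = 229.2 kg/h = 229.2/3600 = 0.0636667 kg/s
t_res = M / Q_s = 12.15 / 0.0636667 = 190.838 s
Geometry in SI: D = 41.6 mm → 0.0416 m, h = 8.57 mm → 0.00857 m
ΔT_a = T_lim − T_in = 298.3 °C − 225.7 °C = 72.6 K
γ̇_max² = ΔT_a·ρ·cp / (η·t_res) = [72.6 × 1323 × 2236] / [1259 × 190.838] = 893.878 s⁻²
γ̇_max = sqrt(893.878) = 29.8978 s⁻¹
N_max = γ̇_max h / (πD) = 29.8978·0.00857/(π·0.0416) = 1.96054 rev/s → ×60 = 117.633 rpm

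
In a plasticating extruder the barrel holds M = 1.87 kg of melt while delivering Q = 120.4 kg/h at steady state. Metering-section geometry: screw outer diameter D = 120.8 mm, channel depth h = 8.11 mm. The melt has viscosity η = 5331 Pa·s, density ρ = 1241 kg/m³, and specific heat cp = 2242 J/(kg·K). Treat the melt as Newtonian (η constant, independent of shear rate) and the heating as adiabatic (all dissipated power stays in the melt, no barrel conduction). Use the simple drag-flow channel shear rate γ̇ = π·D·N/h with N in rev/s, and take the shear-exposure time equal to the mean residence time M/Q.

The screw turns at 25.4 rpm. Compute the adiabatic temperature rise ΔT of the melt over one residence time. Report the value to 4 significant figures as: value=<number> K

Convert throughput: Q = 120.4 kg/h = 120.4/3600 = 0.0334444 kg/s
Mean residence time: t_res = M/Q_s = 1.87 kg / 0.0334444 kg/s = 55.9136 s
D = 120.8 mm = 0.1208 m;  h = 8.11 mm = 0.00811 m;  N = 25.4 rpm / 60 = 0.423333 rev/s
γ̇ = π D N / h = (π)(0.1208)(0.423333) / 0.00811 = 19.8097 s⁻¹
Adiabatic rise: ΔT = η γ̇² t_res / (ρ cp) = 5331·(19.8097)²·55.9136 / (1241·2242) = 42.0413 K

value=42.04 K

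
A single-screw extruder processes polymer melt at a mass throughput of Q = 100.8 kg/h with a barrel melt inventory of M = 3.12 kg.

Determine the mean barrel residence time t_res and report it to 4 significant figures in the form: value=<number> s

Throughput in SI: Q_s = 100.8 kg/h ÷ 3600 s/h = 0.028 kg/s
t_res = M / Q_s = 3.12 ÷ 0.028 = 111.429 s

value=111.4 s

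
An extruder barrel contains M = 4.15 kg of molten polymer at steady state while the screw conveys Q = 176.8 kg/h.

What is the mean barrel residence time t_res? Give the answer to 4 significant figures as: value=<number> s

Throughput in SI: Q_s = 176.8 kg/h ÷ 3600 s/h = 0.0491111 kg/s
t_res = M / Q_s = 4.15 / 0.0491111 = 84.5023 s

value=84.50 s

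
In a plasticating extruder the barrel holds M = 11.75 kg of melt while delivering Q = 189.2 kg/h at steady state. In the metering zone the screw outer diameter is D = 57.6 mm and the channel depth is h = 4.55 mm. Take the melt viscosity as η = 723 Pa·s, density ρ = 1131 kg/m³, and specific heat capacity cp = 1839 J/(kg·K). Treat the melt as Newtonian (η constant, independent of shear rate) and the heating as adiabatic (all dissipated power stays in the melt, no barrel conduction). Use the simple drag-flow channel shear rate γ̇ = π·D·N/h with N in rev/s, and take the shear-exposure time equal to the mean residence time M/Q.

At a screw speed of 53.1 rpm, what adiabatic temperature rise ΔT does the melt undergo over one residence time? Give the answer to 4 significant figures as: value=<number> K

Convert throughput: Q = 189.2 kg/h = 189.2/3600 = 0.0525556 kg/s
t_res = M / Q_s = 11.75 ÷ 0.0525556 = 223.573 s
Geometry in metres: D = 57.6 mm → 0.0576 m, h = 4.55 mm → 0.00455 m; screw speed N = 53.1 rpm = 0.885 rev/s
γ̇ = π·D·N / h = π · 0.0576 · 0.885 / 0.00455 = 35.1969 s⁻¹
Adiabatic rise: ΔT = η γ̇² t_res / (ρ cp) = 723·(35.1969)²·223.573 / (1131·1839) = 96.2768 K

value=96.28 K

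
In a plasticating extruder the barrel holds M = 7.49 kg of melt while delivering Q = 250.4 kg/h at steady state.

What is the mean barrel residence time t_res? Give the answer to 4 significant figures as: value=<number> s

Throughput in SI: Q_s = 250.4 kg/h ÷ 3600 s/h = 0.0695556 kg/s
t_res = M / Q_s = 7.49 / 0.0695556 = 107.684 s

value=107.7 s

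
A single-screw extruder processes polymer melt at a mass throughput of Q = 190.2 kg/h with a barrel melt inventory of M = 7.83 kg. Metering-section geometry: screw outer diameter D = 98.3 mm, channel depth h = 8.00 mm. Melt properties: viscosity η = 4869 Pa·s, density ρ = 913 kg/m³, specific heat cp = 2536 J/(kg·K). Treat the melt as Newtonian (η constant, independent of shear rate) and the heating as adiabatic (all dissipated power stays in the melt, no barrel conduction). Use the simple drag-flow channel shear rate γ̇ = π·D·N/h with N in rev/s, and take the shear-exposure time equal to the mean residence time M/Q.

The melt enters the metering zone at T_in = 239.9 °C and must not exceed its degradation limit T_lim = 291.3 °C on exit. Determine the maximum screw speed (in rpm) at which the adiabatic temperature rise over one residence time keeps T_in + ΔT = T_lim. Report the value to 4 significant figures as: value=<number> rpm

value=19.96 rpm

Q_s = Q / 3600 = 190.2 / 3600 = 0.0528333 kg/s
t_res = M / Q_s = 7.83 / 0.0528333 = 148.202 s
Convert to metres: D = 0.0983 m, h = 0.008 m
Allowable rise: ΔT_a = T_lim − T_in = 291.3 − 239.9 = 51.4 K
γ̇_max² = ΔT_a·ρ·cp / (η·t_res) = [51.4 × 913 × 2536] / [4869 × 148.202] = 164.926 s⁻²
γ̇_max = sqrt(164.926) = 12.8424 s⁻¹
Solve γ̇ = πDN/h for N: N_max = γ̇_max·h/(π·D) = 12.8424 × 0.008 / (π × 0.0983) = 0.332684 rev/s = 19.961 rpm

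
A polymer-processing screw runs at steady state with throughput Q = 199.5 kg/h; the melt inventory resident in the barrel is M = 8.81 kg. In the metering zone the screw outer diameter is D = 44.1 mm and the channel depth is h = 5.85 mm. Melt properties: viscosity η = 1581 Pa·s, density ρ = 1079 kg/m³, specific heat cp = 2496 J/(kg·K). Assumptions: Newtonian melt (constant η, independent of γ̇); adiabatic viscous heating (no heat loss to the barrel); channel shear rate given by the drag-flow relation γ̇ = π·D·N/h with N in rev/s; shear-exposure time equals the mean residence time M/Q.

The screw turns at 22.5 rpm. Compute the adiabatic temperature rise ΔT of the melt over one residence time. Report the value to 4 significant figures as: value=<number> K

Q_s = Q / 3600 = 199.5 / 3600 = 0.0554167 kg/s
t_res = M / Q_s = 8.81 / 0.0554167 = 158.977 s
D = 44.1 mm = 0.0441 m;  h = 5.85 mm = 0.00585 m;  N = 22.5 rpm / 60 = 0.375 rev/s
γ̇ = π D N / h = (π)(0.0441)(0.375) / 0.00585 = 8.88104 s⁻¹
Adiabatic rise: ΔT = η γ̇² t_res / (ρ cp) = 1581·(8.88104)²·158.977 / (1079·2496) = 7.36087 K

value=7.361 K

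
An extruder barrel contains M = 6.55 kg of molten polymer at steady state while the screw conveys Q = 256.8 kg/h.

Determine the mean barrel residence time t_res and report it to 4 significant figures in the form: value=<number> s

value=91.82 s

Throughput in SI: Q_s = 256.8 kg/h ÷ 3600 s/h = 0.0713333 kg/s
t_res = M / Q_s = 6.55 ÷ 0.0713333 = 91.8224 s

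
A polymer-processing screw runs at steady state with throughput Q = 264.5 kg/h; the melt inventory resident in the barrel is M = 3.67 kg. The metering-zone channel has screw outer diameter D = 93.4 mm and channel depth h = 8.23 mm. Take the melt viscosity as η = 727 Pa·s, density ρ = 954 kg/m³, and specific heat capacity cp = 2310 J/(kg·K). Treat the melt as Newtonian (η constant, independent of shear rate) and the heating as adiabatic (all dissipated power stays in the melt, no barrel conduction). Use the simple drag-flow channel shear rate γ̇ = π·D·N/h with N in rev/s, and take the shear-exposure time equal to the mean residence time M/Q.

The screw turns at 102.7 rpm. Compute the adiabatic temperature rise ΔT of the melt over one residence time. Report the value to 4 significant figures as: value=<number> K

Convert throughput: Q = 264.5 kg/h = 264.5/3600 = 0.0734722 kg/s
Mean residence time: t_res = M/Q_s = 3.67 kg / 0.0734722 kg/s = 49.9509 s
D = 93.4 mm = 0.0934 m;  h = 8.23 mm = 0.00823 m;  N = 102.7 rpm / 60 = 1.71167 rev/s
γ̇ = π·D·N / h = π · 0.0934 · 1.71167 / 0.00823 = 61.0262 s⁻¹
Adiabatic rise: ΔT = η γ̇² t_res / (ρ cp) = 727·(61.0262)²·49.9509 / (954·2310) = 61.369 K

value=61.37 K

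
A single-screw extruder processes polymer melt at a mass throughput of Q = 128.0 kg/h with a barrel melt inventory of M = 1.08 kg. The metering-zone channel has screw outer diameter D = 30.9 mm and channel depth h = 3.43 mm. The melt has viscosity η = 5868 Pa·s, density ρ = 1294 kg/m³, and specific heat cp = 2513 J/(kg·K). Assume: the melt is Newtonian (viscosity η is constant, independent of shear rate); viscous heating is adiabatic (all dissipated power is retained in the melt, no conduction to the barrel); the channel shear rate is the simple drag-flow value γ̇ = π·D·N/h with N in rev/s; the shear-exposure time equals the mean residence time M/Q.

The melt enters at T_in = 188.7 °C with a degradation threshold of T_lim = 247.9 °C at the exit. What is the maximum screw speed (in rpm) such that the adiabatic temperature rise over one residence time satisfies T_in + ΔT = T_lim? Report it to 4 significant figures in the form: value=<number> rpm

value=69.67 rpm

Q_s = Q / 3600 = 128.0 / 3600 = 0.0355556 kg/s
t_res = M / Q_s = 1.08 / 0.0355556 = 30.375 s
Convert to metres: D = 0.0309 m, h = 0.00343 m
Allowable rise: ΔT_a = T_lim − T_in = 247.9 − 188.7 = 59.2 K
γ̇_max² = ΔT_a·ρ·cp / (η·t_res) = [59.2 × 1294 × 2513] / [5868 × 30.375] = 1080.05 s⁻²
γ̇_max = sqrt(1080.05) = 32.864 s⁻¹
N_max = γ̇_max·h / (π·D) = 32.864 · 0.00343 / (π · 0.0309) = 1.1612 rev/s = 69.672 rpm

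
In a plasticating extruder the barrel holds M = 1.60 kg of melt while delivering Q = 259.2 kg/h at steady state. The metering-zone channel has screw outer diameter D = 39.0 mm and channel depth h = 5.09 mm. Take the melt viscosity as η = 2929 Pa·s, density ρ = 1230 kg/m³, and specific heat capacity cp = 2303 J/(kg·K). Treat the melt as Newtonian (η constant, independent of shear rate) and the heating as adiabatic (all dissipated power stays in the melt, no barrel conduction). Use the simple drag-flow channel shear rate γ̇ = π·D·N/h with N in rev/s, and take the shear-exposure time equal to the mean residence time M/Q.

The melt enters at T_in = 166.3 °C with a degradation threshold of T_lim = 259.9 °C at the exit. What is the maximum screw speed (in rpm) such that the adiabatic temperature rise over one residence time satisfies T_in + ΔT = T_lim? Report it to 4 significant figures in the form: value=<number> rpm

value=159.1 rpm

Q_s = Q / 3600 = 259.2 / 3600 = 0.072 kg/s
Mean residence time: t_res = M/Q_s = 1.60 kg / 0.072 kg/s = 22.2222 s
D = 39.0 mm = 0.039 m;  h = 5.09 mm = 0.00509 m
ΔT_a = T_lim − T_in = 259.9 °C − 166.3 °C = 93.6 K
Invert ΔT = ηγ̇²t_res/(ρcp) for γ̇: γ̇_max² = ΔT_a ρ cp / (η t_res) = 93.6·1230·2303 / (2929·22.2222) = 4073.5 s⁻²
Take the square root: γ̇_max = √(4073.5) = 63.824 s⁻¹
N_max = γ̇_max h / (πD) = 63.824·0.00509/(π·0.039) = 2.65147 rev/s → ×60 = 159.088 rpm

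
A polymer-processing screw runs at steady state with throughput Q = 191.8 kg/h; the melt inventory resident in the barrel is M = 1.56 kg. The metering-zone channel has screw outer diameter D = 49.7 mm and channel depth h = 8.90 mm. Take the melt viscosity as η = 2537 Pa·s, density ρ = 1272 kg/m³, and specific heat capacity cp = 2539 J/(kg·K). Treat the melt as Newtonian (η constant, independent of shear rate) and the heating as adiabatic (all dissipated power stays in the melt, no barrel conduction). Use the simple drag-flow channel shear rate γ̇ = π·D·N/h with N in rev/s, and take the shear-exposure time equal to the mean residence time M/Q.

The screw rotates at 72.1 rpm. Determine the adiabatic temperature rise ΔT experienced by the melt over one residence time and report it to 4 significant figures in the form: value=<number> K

value=10.22 K

Throughput in SI: Q_s = 191.8 kg/h ÷ 3600 s/h = 0.0532778 kg/s
t_res = M / Q_s = 1.56 / 0.0532778 = 29.2805 s
Geometry in metres: D = 49.7 mm → 0.0497 m, h = 8.90 mm → 0.0089 m; screw speed N = 72.1 rpm = 1.20167 rev/s
Shear rate: γ̇ = πDN/h = π·0.0497·1.20167/0.0089 = 21.0814 s⁻¹
Adiabatic rise: ΔT = η γ̇² t_res / (ρ cp) = 2537·(21.0814)²·29.2805 / (1272·2539) = 10.2223 K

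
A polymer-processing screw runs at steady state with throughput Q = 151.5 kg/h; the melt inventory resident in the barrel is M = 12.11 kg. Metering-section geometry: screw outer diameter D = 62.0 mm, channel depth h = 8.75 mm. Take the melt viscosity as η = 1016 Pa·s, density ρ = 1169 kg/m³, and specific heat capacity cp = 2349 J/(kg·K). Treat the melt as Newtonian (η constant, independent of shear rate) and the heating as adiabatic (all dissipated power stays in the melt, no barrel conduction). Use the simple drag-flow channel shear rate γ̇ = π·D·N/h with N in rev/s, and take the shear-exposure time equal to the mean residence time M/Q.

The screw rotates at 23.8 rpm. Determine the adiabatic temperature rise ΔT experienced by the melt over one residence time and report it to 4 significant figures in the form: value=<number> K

value=8.301 K

Convert throughput: Q = 151.5 kg/h = 151.5/3600 = 0.0420833 kg/s
t_res = M / Q_s = 12.11 ÷ 0.0420833 = 287.762 s
Geometry in metres: D = 62.0 mm → 0.062 m, h = 8.75 mm → 0.00875 m; screw speed N = 23.8 rpm = 0.396667 rev/s
γ̇ = π D N / h = (π)(0.062)(0.396667) / 0.00875 = 8.82997 s⁻¹
ΔT = η·γ̇²·t_res/(ρ·cp) = [1016 × 8.82997² × 287.762] / [1169 × 2349] = 8.30135 K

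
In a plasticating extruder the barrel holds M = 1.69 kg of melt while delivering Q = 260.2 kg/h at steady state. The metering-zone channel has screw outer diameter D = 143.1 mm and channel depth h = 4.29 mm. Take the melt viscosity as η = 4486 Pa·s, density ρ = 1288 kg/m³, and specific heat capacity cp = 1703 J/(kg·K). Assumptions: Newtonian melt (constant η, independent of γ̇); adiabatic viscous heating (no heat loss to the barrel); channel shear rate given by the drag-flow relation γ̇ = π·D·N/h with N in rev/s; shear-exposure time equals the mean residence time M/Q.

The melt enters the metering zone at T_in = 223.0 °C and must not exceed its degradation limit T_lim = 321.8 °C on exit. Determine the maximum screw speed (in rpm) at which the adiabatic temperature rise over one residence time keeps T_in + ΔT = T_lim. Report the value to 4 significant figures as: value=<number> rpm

Convert throughput: Q = 260.2 kg/h = 260.2/3600 = 0.0722778 kg/s
t_res = M / Q_s = 1.69 / 0.0722778 = 23.382 s
Geometry in SI: D = 143.1 mm → 0.1431 m, h = 4.29 mm → 0.00429 m
Allowable rise: ΔT_a = T_lim − T_in = 321.8 − 223.0 = 98.8 K
Invert ΔT = ηγ̇²t_res/(ρcp) for γ̇: γ̇_max² = ΔT_a ρ cp / (η t_res) = 98.8·1288·1703 / (4486·23.382) = 2066.08 s⁻²
γ̇_max = sqrt(2066.08) = 45.4541 s⁻¹
N_max = γ̇_max h / (πD) = 45.4541·0.00429/(π·0.1431) = 0.433751 rev/s → ×60 = 26.0251 rpm

value=26.03 rpm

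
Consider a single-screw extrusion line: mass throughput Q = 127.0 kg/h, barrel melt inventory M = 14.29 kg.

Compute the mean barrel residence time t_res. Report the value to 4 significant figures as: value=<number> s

Convert throughput: Q = 127.0 kg/h = 127.0/3600 = 0.0352778 kg/s
t_res = M / Q_s = 14.29 ÷ 0.0352778 = 405.071 s

value=405.1 s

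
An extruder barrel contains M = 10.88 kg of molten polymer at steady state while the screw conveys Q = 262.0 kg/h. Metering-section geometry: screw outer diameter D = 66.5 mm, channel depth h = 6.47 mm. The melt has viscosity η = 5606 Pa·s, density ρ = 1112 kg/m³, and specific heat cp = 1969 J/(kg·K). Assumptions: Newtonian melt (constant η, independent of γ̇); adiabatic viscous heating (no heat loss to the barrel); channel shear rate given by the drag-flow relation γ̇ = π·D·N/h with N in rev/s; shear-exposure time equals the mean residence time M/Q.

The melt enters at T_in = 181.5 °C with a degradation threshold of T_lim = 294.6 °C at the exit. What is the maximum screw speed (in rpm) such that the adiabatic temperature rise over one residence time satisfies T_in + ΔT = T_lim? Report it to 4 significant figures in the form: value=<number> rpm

value=31.94 rpm

Throughput in SI: Q_s = 262.0 kg/h ÷ 3600 s/h = 0.0727778 kg/s
t_res = M / Q_s = 10.88 / 0.0727778 = 149.496 s
D = 66.5 mm = 0.0665 m;  h = 6.47 mm = 0.00647 m
Allowable rise: ΔT_a = T_lim − T_in = 294.6 − 181.5 = 113.1 K
γ̇_max² = ΔT_a·ρ·cp/(η·t_res) = 113.1·1112·1969/(5606·149.496) = 295.481 s⁻²
γ̇_max = sqrt(295.481) = 17.1896 s⁻¹
Solve γ̇ = πDN/h for N: N_max = γ̇_max·h/(π·D) = 17.1896 × 0.00647 / (π × 0.0665) = 0.532351 rev/s = 31.941 rpm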